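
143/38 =3  +  29/38 = 3.76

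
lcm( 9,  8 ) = 72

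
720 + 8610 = 9330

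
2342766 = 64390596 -62047830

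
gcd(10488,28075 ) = 1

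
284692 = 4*71173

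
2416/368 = 6 + 13/23=6.57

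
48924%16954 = 15016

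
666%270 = 126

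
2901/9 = 967/3 =322.33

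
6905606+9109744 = 16015350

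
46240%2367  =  1267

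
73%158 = 73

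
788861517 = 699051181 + 89810336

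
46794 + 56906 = 103700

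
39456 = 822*48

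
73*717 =52341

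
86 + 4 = 90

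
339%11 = 9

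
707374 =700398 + 6976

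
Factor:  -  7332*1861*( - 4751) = 2^2 * 3^1*13^1 * 47^1 * 1861^1*4751^1 =64826691852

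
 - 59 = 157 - 216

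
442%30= 22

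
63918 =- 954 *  ( - 67)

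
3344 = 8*418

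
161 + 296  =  457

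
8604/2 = 4302= 4302.00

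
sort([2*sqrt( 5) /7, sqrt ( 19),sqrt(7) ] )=[2*sqrt( 5)/7, sqrt( 7), sqrt( 19)]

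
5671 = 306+5365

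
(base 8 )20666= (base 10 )8630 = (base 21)jbk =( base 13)3C0B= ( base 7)34106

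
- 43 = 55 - 98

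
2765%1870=895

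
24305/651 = 37 + 218/651  =  37.33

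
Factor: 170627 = 170627^1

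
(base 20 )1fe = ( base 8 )1312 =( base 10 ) 714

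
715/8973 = 715/8973 = 0.08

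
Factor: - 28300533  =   - 3^1*47^1*200713^1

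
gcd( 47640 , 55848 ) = 24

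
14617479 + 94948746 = 109566225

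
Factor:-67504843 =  - 7^1 * 9643549^1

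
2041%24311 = 2041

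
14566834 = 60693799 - 46126965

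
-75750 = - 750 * 101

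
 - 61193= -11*5563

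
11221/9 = 1246 + 7/9 = 1246.78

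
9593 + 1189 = 10782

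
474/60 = 7 + 9/10 = 7.90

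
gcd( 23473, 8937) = 1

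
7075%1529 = 959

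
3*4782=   14346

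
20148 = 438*46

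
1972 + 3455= 5427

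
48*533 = 25584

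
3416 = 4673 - 1257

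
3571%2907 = 664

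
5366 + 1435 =6801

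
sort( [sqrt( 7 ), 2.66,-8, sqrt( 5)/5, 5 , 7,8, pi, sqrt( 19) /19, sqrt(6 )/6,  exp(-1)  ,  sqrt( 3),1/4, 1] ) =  [-8, sqrt ( 19 )/19,1/4, exp( - 1 ), sqrt(6 )/6, sqrt(5 )/5, 1, sqrt( 3) , sqrt( 7),2.66,pi,5  ,  7, 8]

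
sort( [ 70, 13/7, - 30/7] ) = [ - 30/7,13/7,  70]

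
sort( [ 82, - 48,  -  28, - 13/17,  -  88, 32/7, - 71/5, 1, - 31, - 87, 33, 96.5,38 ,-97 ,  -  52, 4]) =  [ - 97,-88, - 87, - 52 ,-48, - 31, - 28,-71/5, - 13/17,1, 4,32/7,33,  38,82, 96.5]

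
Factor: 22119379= 1553^1*14243^1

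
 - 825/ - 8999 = 825/8999 = 0.09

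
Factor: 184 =2^3*23^1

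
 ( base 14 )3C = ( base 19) 2g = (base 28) 1Q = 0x36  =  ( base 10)54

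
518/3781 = 518/3781 = 0.14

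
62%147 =62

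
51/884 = 3/52 = 0.06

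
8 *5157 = 41256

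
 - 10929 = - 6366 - 4563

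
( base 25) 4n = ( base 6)323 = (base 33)3o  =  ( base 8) 173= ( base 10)123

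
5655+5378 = 11033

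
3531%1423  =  685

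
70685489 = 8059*8771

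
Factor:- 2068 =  - 2^2*11^1*47^1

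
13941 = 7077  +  6864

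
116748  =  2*58374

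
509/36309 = 509/36309 = 0.01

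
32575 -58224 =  - 25649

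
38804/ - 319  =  -38804/319  =  -121.64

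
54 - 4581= - 4527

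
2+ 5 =7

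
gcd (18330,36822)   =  6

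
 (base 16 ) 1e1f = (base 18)15E7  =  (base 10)7711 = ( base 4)1320133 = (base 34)6mr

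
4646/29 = 160 +6/29 =160.21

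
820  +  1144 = 1964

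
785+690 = 1475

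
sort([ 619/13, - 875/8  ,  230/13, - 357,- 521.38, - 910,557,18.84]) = [-910, - 521.38, - 357,-875/8, 230/13,18.84, 619/13,557]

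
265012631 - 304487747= - 39475116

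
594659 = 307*1937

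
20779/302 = 68+243/302 = 68.80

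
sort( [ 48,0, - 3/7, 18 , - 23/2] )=[ - 23/2, - 3/7 , 0 , 18, 48]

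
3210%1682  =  1528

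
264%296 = 264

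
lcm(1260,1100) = 69300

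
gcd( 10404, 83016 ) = 36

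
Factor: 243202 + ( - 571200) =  - 2^1* 11^1 * 17^1*877^1 = - 327998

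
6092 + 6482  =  12574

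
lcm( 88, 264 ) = 264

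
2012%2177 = 2012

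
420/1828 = 105/457 =0.23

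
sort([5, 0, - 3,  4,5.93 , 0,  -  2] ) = [ - 3, - 2, 0, 0, 4,5,5.93 ] 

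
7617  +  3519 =11136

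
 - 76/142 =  - 38/71=- 0.54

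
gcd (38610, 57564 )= 702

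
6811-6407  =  404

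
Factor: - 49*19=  -931= - 7^2 * 19^1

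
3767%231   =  71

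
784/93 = 8+40/93=8.43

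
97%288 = 97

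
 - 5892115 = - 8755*673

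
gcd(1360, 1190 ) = 170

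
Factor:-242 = -2^1 * 11^2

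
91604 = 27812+63792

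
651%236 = 179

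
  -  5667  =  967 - 6634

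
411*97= 39867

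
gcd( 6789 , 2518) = 1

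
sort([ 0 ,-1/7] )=[-1/7,0] 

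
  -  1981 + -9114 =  - 11095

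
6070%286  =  64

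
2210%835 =540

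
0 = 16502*0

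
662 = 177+485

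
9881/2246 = 4 + 897/2246 = 4.40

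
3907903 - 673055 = 3234848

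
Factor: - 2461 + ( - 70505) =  - 2^1*3^1*12161^1 = - 72966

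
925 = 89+836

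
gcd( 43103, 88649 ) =1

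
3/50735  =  3/50735 = 0.00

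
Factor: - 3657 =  - 3^1*23^1*53^1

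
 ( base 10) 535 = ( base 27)jm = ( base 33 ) g7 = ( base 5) 4120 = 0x217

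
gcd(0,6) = 6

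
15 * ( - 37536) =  - 563040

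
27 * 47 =1269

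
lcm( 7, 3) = 21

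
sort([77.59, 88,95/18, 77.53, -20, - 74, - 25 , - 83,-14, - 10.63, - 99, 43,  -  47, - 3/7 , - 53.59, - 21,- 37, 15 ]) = [ -99, - 83, - 74, - 53.59,- 47, -37,-25, - 21, - 20, - 14, - 10.63, - 3/7, 95/18, 15,43, 77.53, 77.59, 88]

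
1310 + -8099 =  - 6789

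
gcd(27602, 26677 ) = 37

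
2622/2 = 1311 = 1311.00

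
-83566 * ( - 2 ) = 167132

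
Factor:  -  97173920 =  - 2^5*5^1 * 607337^1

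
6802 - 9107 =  - 2305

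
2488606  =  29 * 85814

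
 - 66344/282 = -236 + 104/141=- 235.26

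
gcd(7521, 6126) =3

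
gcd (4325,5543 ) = 1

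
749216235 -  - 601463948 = 1350680183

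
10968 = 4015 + 6953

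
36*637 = 22932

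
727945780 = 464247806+263697974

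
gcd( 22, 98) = 2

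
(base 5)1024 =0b10001011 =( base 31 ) 4F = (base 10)139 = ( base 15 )94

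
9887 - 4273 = 5614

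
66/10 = 6 + 3/5 = 6.60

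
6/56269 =6/56269 = 0.00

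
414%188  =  38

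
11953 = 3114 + 8839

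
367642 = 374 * 983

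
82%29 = 24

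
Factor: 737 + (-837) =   -  100 = -2^2*5^2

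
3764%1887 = 1877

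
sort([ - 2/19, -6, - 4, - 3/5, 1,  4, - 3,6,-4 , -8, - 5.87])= [ - 8, - 6, - 5.87, - 4,-4,- 3,-3/5,  -  2/19,1,4,6]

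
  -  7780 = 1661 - 9441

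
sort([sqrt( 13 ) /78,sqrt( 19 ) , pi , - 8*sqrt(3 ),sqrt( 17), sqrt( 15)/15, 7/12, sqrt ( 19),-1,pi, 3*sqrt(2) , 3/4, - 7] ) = [-8*sqrt( 3 ), - 7 ,-1, sqrt( 13) /78, sqrt( 15)/15, 7/12, 3/4,pi, pi, sqrt( 17 ) , 3*sqrt( 2) , sqrt (19 ), sqrt( 19)] 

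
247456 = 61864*4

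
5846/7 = 5846/7 = 835.14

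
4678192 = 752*6221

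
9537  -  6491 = 3046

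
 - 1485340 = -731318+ - 754022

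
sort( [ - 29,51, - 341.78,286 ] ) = [ - 341.78, - 29,51,  286]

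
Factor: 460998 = 2^1 *3^3 *8537^1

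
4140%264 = 180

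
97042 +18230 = 115272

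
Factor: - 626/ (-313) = 2 = 2^1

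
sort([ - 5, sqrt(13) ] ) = [ - 5,  sqrt(13 ) ] 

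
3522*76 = 267672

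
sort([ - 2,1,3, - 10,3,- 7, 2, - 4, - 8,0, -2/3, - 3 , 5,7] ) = [ - 10 , - 8,-7 , - 4, - 3,- 2, - 2/3,0,1 , 2,3, 3, 5, 7] 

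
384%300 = 84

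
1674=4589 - 2915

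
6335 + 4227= 10562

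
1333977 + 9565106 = 10899083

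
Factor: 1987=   1987^1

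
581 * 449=260869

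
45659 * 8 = 365272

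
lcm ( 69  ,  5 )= 345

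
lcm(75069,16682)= 150138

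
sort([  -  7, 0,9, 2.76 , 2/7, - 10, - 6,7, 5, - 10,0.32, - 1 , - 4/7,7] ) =[ -10,  -  10, - 7, - 6, - 1,  -  4/7,0,2/7,0.32, 2.76, 5,7,7, 9]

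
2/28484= 1/14242=0.00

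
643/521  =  1 + 122/521 =1.23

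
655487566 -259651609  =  395835957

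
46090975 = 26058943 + 20032032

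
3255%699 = 459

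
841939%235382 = 135793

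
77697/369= 210 + 23/41 = 210.56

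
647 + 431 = 1078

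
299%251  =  48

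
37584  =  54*696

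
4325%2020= 285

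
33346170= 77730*429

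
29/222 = 29/222 = 0.13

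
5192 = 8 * 649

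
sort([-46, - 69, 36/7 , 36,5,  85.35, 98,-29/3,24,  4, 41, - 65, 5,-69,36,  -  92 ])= [ - 92, - 69 , - 69, -65, - 46, - 29/3, 4 , 5 , 5,36/7, 24,  36, 36,41,85.35, 98]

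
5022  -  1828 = 3194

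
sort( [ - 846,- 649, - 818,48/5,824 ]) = [-846, - 818, - 649,48/5,824 ] 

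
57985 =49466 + 8519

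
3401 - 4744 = - 1343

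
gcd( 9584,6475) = 1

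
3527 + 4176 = 7703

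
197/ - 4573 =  - 1 + 4376/4573 =- 0.04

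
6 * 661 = 3966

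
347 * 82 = 28454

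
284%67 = 16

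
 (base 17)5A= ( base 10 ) 95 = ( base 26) 3h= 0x5f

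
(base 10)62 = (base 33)1T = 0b111110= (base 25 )2c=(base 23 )2G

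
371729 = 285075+86654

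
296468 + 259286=555754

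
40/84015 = 8/16803=0.00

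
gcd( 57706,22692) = 122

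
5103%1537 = 492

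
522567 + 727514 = 1250081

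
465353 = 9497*49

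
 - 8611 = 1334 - 9945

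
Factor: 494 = 2^1*13^1*19^1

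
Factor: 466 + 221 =3^1*229^1 = 687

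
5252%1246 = 268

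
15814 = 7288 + 8526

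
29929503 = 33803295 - 3873792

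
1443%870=573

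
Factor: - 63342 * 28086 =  - 2^2 * 3^5*17^1  *  23^1 * 31^1 * 151^1 = - 1779023412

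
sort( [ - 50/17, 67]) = [ - 50/17,67] 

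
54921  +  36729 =91650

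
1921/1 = 1921 = 1921.00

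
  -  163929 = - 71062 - 92867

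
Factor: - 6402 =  - 2^1* 3^1 * 11^1*97^1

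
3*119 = 357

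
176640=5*35328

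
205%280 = 205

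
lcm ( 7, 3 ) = 21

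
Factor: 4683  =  3^1 * 7^1*223^1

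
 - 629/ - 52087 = 629/52087 = 0.01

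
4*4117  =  16468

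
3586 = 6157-2571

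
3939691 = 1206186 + 2733505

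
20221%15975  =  4246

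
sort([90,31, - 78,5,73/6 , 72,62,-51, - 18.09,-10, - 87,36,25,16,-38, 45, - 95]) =[-95, -87, - 78, - 51 , - 38,  -  18.09,-10,5, 73/6 , 16,  25,31, 36, 45, 62, 72,90]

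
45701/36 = 1269+17/36=1269.47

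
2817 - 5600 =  - 2783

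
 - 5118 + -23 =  - 5141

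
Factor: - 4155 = - 3^1*5^1*277^1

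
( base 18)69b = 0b100001000101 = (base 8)4105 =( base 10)2117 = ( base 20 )55h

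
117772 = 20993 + 96779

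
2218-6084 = -3866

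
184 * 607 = 111688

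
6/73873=6/73873 = 0.00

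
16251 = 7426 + 8825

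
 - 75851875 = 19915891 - 95767766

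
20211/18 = 1122 + 5/6 = 1122.83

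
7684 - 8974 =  - 1290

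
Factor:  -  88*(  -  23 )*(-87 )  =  -2^3*3^1*11^1*23^1 * 29^1 = -176088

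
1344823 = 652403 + 692420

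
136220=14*9730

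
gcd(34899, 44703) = 3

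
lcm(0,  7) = 0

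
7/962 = 7/962 =0.01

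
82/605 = 82/605 = 0.14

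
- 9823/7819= -2+5815/7819 = - 1.26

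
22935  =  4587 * 5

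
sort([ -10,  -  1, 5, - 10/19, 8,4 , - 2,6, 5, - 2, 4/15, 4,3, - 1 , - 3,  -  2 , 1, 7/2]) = [  -  10,  -  3,  -  2, - 2,  -  2,  -  1, - 1, - 10/19,4/15, 1,3, 7/2, 4, 4, 5, 5  ,  6, 8] 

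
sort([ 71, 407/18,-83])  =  [ - 83,407/18,  71] 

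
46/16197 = 46/16197 = 0.00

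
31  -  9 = 22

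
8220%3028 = 2164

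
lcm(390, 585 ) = 1170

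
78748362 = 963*81774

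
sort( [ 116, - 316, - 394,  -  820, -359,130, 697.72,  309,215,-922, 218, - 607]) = [ - 922, - 820, - 607, - 394, - 359,  -  316, 116,130, 215,218,309,697.72]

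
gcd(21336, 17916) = 12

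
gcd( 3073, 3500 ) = 7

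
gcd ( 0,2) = 2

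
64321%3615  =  2866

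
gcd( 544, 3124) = 4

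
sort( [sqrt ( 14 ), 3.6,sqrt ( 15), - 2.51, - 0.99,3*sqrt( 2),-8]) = [ - 8, - 2.51, - 0.99,3.6,sqrt(14),  sqrt( 15 ),3*sqrt( 2 )]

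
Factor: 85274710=2^1 * 5^1*8527471^1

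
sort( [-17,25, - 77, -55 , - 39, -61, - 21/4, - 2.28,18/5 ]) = [-77, -61, - 55 , -39, - 17, - 21/4, - 2.28,18/5,  25 ] 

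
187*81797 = 15296039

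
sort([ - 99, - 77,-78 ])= [ - 99, - 78, - 77] 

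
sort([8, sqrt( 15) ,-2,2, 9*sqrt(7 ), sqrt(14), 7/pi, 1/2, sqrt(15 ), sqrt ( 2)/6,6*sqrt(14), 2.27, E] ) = [- 2 , sqrt( 2 ) /6,1/2 , 2, 7/pi, 2.27, E, sqrt(14) , sqrt(15 ),sqrt(15), 8,6*sqrt( 14 ), 9*sqrt(7) ]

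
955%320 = 315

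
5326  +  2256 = 7582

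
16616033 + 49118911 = 65734944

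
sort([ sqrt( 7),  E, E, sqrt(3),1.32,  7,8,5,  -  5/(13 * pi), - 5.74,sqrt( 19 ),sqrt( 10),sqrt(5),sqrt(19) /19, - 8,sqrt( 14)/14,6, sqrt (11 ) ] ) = [-8, - 5.74, - 5/(13*pi),sqrt(19)/19, sqrt(14)/14,1.32,sqrt(3), sqrt (5 ), sqrt(  7),E,  E,  sqrt( 10),sqrt(11 ), sqrt(19),  5,6, 7, 8 ]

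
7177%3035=1107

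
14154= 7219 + 6935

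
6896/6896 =1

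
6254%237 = 92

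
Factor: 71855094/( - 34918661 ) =  -  2^1 *3^1*11975849^1*34918661^(- 1)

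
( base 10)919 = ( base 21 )21G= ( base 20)25J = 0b1110010111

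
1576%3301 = 1576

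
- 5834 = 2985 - 8819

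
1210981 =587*2063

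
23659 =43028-19369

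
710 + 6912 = 7622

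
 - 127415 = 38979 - 166394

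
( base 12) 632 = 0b1110000110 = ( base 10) 902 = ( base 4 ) 32012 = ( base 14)486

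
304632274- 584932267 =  - 280299993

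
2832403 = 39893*71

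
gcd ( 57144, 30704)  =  8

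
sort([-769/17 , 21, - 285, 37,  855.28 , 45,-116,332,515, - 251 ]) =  [ - 285, - 251 , - 116, - 769/17,21, 37,45,332 , 515, 855.28]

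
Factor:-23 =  - 23^1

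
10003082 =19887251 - 9884169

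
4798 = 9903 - 5105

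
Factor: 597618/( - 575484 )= - 27/26 = -2^(  -  1)*3^3*13^ ( - 1)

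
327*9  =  2943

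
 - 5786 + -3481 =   -  9267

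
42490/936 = 21245/468 = 45.40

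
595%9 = 1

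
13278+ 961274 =974552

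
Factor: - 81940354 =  - 2^1*40970177^1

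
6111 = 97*63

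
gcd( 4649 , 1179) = 1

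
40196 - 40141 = 55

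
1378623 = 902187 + 476436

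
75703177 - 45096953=30606224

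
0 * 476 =0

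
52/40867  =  52/40867 = 0.00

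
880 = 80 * 11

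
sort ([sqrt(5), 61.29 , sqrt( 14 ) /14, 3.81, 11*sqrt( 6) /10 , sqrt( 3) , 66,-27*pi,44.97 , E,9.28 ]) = [ - 27*pi , sqrt(14 ) /14,sqrt( 3),sqrt( 5) , 11*sqrt (6)/10, E,3.81, 9.28,44.97 , 61.29,66 ] 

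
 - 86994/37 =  - 2352 + 30/37 = - 2351.19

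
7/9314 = 7/9314 = 0.00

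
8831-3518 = 5313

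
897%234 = 195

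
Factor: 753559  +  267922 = 1021481=31^1*83^1*397^1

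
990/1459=990/1459=0.68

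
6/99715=6/99715  =  0.00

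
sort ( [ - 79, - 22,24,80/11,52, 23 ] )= [-79, -22, 80/11,23, 24, 52]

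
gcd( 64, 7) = 1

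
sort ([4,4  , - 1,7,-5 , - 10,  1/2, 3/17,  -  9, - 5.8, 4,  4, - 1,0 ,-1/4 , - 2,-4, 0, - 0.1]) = [-10,-9, - 5.8 ,-5, - 4, - 2 , - 1,  -  1, - 1/4,-0.1,0,0,3/17, 1/2, 4, 4,  4, 4 , 7 ] 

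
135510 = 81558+53952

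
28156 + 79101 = 107257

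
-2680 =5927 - 8607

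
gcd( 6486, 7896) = 282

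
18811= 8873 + 9938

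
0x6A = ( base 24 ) 4A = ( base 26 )42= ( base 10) 106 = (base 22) 4I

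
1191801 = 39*30559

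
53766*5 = 268830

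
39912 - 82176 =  - 42264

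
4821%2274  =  273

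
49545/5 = 9909 = 9909.00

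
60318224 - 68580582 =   -  8262358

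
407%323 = 84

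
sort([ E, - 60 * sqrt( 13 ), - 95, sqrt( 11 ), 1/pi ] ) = [ - 60*sqrt( 13), - 95, 1/pi,E,sqrt( 11)] 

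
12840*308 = 3954720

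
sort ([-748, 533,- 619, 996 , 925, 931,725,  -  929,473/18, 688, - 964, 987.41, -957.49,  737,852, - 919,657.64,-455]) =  [ - 964, - 957.49,- 929, - 919, - 748, - 619,- 455, 473/18,533,657.64,688,  725,737, 852, 925,931, 987.41,  996]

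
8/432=1/54 = 0.02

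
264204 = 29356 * 9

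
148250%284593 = 148250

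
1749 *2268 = 3966732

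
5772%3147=2625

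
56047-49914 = 6133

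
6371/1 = 6371 = 6371.00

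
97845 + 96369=194214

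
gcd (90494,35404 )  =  2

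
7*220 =1540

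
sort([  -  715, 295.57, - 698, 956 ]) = [-715,-698, 295.57, 956]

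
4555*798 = 3634890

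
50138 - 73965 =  - 23827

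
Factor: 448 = 2^6 * 7^1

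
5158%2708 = 2450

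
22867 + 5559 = 28426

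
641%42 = 11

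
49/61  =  49/61  =  0.80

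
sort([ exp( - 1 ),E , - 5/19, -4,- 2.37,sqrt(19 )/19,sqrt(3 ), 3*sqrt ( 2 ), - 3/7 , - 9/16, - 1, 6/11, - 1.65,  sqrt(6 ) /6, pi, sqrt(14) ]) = [ - 4, - 2.37, - 1.65, - 1, - 9/16 , - 3/7, - 5/19 , sqrt(19)/19,exp ( - 1),sqrt ( 6) /6,6/11,sqrt(3 ),E , pi , sqrt ( 14),3*sqrt(2) ] 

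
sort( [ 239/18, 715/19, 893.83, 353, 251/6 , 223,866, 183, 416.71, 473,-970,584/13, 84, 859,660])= [ - 970,239/18,  715/19, 251/6,584/13,84 , 183 , 223, 353, 416.71, 473, 660, 859, 866, 893.83] 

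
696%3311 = 696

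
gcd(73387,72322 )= 1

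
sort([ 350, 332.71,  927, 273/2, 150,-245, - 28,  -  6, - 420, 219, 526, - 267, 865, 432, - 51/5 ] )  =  [ - 420,-267, - 245,- 28  , - 51/5, - 6, 273/2,150,219 , 332.71, 350, 432,  526 , 865, 927]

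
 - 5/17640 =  -1/3528 = - 0.00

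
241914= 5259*46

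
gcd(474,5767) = 79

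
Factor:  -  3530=-2^1*5^1*353^1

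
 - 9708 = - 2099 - 7609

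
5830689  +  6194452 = 12025141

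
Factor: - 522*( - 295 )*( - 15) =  - 2^1 * 3^3*5^2*29^1*59^1 = - 2309850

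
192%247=192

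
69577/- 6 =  -69577/6 = -  11596.17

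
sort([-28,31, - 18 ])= [-28, - 18, 31]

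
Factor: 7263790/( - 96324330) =- 3^(-1 ) *1213^(-1 )*2647^(- 1 )*726379^1 = -  726379/9632433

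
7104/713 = 7104/713 = 9.96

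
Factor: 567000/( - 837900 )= - 90/133 = - 2^1*3^2 * 5^1*7^( - 1) * 19^ ( - 1 ) 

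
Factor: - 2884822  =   - 2^1*1442411^1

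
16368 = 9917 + 6451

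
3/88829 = 3/88829 = 0.00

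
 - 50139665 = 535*(  -  93719)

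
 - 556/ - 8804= 139/2201= 0.06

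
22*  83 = 1826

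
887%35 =12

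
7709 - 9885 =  - 2176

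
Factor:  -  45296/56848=  -  11^( - 1 ) * 17^( - 1)*149^1 = -149/187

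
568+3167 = 3735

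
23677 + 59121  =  82798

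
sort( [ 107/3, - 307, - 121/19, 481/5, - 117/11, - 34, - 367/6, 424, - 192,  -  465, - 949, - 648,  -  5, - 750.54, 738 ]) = [  -  949,  -  750.54,-648, - 465, - 307, - 192, - 367/6, - 34, - 117/11,-121/19,-5,  107/3,481/5,424,  738]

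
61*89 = 5429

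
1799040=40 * 44976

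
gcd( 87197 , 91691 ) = 1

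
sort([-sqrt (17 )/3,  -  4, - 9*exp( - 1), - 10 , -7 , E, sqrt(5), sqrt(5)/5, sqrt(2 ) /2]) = [ - 10,-7, -4 ,- 9*exp( - 1),  -  sqrt( 17 ) /3, sqrt( 5)/5, sqrt(2)/2,sqrt(5), E] 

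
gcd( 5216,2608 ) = 2608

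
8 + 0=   8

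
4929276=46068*107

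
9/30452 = 9/30452 = 0.00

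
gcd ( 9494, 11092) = 94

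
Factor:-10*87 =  - 870= -2^1 * 3^1*5^1*29^1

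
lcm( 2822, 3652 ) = 62084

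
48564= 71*684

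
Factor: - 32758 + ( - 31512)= - 64270 = - 2^1 * 5^1*6427^1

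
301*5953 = 1791853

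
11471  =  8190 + 3281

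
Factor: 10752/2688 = 4 = 2^2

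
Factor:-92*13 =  - 1196 = -2^2*13^1*23^1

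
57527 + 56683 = 114210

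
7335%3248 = 839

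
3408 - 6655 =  - 3247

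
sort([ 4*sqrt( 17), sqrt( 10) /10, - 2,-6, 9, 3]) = [ - 6, - 2, sqrt( 10 )/10, 3, 9, 4 *sqrt (17)] 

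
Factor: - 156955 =- 5^1*31391^1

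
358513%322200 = 36313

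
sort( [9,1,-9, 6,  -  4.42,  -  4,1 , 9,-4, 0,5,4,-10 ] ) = [- 10,-9,-4.42,-4, - 4,0, 1, 1,  4,5,6,9,  9]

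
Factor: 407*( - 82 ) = -2^1*11^1*37^1* 41^1 = - 33374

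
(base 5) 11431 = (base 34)PG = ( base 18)2c2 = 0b1101100010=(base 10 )866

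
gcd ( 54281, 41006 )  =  1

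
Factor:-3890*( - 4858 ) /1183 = 2^2*5^1*13^( - 2 )*347^1*389^1  =  2699660/169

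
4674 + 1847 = 6521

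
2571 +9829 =12400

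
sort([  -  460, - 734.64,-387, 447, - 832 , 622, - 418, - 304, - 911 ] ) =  [  -  911, - 832, - 734.64, - 460 , - 418, - 387, - 304,447,622]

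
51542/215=51542/215 = 239.73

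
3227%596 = 247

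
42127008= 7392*5699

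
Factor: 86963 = 19^1*23^1 *199^1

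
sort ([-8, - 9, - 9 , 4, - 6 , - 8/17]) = [ - 9 , -9, -8, - 6, - 8/17, 4 ]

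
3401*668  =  2271868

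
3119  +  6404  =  9523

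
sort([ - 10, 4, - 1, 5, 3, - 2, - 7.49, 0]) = [ - 10, - 7.49, - 2,-1, 0,3, 4, 5]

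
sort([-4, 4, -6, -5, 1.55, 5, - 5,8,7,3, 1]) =[-6, - 5, - 5, -4, 1,1.55 , 3,4,5 , 7,8 ]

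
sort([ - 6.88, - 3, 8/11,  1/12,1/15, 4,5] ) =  [ - 6.88,-3, 1/15, 1/12,  8/11, 4, 5 ]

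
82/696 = 41/348 = 0.12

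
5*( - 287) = - 1435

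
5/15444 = 5/15444 = 0.00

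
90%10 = 0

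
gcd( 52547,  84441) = 1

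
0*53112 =0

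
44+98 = 142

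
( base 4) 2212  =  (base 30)5g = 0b10100110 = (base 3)20011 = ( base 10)166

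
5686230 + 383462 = 6069692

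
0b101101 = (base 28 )1H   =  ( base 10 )45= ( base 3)1200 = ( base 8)55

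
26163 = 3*8721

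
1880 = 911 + 969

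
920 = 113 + 807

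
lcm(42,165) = 2310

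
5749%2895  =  2854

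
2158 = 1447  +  711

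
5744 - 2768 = 2976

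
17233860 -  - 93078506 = 110312366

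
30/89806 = 15/44903 = 0.00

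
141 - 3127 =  - 2986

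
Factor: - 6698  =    -  2^1*17^1*197^1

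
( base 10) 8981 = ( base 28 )bcl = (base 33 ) 885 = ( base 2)10001100010101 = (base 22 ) IC5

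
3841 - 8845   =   - 5004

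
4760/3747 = 1 +1013/3747= 1.27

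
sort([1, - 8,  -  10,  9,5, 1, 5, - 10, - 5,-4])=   [ - 10, - 10, - 8, - 5, - 4, 1, 1, 5,5 , 9]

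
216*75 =16200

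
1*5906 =5906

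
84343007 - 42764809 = 41578198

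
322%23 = 0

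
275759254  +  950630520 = 1226389774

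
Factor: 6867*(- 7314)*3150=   -  2^2 *3^5*5^2*7^2*23^1*53^1*109^1  =  - 158209499700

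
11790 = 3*3930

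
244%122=0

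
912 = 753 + 159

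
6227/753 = 6227/753 = 8.27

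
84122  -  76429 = 7693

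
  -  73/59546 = - 1 + 59473/59546=- 0.00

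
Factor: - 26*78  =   - 2028 = -2^2*3^1*13^2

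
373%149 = 75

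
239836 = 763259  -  523423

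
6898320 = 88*78390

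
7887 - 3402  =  4485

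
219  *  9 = 1971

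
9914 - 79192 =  - 69278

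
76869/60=1281  +  3/20 = 1281.15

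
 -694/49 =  - 15 + 41/49= - 14.16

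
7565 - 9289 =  - 1724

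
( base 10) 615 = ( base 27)ML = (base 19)1d7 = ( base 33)IL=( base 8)1147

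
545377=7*77911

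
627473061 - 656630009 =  - 29156948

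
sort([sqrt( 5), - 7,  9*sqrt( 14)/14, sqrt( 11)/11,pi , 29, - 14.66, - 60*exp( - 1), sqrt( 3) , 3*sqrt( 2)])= [-60*exp ( -1) ,  -  14.66,  -  7, sqrt( 11) /11,sqrt ( 3 ),  sqrt(5 ), 9*sqrt( 14)/14, pi,3 * sqrt(2 ),29] 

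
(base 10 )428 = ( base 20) 118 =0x1AC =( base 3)120212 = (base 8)654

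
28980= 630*46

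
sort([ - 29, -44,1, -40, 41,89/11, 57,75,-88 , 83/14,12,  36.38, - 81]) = [ - 88, - 81, - 44, - 40, -29 , 1,83/14,89/11 , 12,36.38,41 , 57,75]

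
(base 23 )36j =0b11011010000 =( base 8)3320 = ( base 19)4FF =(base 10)1744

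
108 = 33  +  75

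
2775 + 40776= 43551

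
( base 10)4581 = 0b1000111100101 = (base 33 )46r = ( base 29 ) 5cs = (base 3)20021200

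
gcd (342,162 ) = 18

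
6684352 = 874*7648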